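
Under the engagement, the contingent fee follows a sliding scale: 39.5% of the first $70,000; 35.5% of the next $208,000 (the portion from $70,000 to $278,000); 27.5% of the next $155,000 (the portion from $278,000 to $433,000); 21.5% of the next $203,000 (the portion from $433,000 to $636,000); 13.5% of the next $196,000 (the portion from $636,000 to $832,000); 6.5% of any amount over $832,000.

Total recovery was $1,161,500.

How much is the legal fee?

$235,637.50

First $70,000 at 39.5% = $27,650.00
Next $208,000 at 35.5% = $73,840.00
Next $155,000 at 27.5% = $42,625.00
Next $203,000 at 21.5% = $43,645.00
Next $196,000 at 13.5% = $26,460.00
Remaining $329,500 at 6.5% = $21,417.50
Fee: $27,650.00 + $73,840.00 + $42,625.00 + $43,645.00 + $26,460.00 + $21,417.50 = $235,637.50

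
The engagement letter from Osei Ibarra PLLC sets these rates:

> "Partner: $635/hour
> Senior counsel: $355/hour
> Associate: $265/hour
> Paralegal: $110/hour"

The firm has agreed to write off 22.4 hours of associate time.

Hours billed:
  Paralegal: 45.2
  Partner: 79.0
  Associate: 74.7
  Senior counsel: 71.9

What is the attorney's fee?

Partner: 79.0 × $635 = $50,165.00
Senior counsel: 71.9 × $355 = $25,524.50
Associate: 74.7 × $265 = $19,795.50
Paralegal: 45.2 × $110 = $4,972.00
Subtotal: $100,457.00
Write-off: 22.4 × $265 = $5,936.00
Total: $100,457.00 − $5,936.00 = $94,521.00

$94,521.00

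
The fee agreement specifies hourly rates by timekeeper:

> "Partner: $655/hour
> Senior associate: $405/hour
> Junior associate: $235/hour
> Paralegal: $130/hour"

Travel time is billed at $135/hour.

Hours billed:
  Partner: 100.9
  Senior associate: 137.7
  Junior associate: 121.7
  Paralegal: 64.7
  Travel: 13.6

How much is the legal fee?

Partner: 100.9 × $655 = $66,089.50
Senior associate: 137.7 × $405 = $55,768.50
Junior associate: 121.7 × $235 = $28,599.50
Paralegal: 64.7 × $130 = $8,411.00
Subtotal: $66,089.50 + $55,768.50 + $28,599.50 + $8,411.00 = $158,868.50
Travel: 13.6 × $135 = $1,836.00
Total: $158,868.50 + $1,836.00 = $160,704.50

$160,704.50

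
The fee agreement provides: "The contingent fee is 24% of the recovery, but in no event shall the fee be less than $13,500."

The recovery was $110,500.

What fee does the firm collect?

$26,520.00

24% of $110,500 = $26,520.00
That exceeds the $13,500 minimum.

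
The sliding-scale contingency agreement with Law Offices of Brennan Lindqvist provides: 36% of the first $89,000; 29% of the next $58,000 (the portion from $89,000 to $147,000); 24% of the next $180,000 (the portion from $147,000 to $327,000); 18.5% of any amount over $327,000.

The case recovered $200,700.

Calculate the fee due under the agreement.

First $89,000 at 36% = $32,040.00
Next $58,000 at 29% = $16,820.00
Remaining $53,700 at 24% = $12,888.00
Fee: $32,040.00 + $16,820.00 + $12,888.00 = $61,748.00

$61,748.00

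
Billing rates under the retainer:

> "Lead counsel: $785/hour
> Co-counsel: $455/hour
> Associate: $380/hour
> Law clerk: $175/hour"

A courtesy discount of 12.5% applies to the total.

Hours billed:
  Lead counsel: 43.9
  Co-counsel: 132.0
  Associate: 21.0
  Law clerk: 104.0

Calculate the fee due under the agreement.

$105,613.81

Lead counsel: 43.9 × $785 = $34,461.50
Co-counsel: 132.0 × $455 = $60,060.00
Associate: 21.0 × $380 = $7,980.00
Law clerk: 104.0 × $175 = $18,200.00
Subtotal: $120,701.50
Less 12.5% discount: −$15,087.69
Total: $120,701.50 − $15,087.69 = $105,613.81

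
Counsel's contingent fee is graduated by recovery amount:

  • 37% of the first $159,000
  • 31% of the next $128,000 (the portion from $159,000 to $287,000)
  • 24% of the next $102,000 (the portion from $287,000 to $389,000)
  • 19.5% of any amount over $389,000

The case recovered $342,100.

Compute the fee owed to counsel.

First $159,000 at 37% = $58,830.00
Next $128,000 at 31% = $39,680.00
Remaining $55,100 at 24% = $13,224.00
Fee: $58,830.00 + $39,680.00 + $13,224.00 = $111,734.00

$111,734.00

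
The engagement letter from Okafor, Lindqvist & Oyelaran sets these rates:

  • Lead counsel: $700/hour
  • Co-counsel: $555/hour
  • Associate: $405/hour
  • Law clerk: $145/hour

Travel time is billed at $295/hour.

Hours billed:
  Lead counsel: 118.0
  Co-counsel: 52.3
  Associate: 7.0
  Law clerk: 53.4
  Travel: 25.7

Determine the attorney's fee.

Lead counsel: 118.0 × $700 = $82,600.00
Co-counsel: 52.3 × $555 = $29,026.50
Associate: 7.0 × $405 = $2,835.00
Law clerk: 53.4 × $145 = $7,743.00
Subtotal: $82,600.00 + $29,026.50 + $2,835.00 + $7,743.00 = $122,204.50
Travel: 25.7 × $295 = $7,581.50
Total: $122,204.50 + $7,581.50 = $129,786.00

$129,786.00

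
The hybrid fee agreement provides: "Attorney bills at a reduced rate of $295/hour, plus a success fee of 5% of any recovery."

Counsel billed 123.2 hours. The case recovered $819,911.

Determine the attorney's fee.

Hourly: 123.2 × $295 = $36,344.00
Success fee: 5% of $819,911 = $40,995.55
Total: $36,344.00 + $40,995.55 = $77,339.55

$77,339.55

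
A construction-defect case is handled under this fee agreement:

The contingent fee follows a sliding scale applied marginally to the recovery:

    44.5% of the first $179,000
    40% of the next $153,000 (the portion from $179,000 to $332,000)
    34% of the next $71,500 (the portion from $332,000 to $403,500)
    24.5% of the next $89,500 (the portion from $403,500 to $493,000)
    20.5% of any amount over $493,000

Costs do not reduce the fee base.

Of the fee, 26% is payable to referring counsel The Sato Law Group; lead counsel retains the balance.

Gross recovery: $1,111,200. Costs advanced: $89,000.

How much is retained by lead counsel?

$232,229.39

Fee base is the gross recovery, $1,111,200; costs are reimbursed separately.
First $179,000 at 44.5% = $79,655.00
Next $153,000 at 40% = $61,200.00
Next $71,500 at 34% = $24,310.00
Next $89,500 at 24.5% = $21,927.50
Remaining $618,200 at 20.5% = $126,731.00
Fee: $79,655.00 + $61,200.00 + $24,310.00 + $21,927.50 + $126,731.00 = $313,823.50
Referral share: 26% of $313,823.50 = $81,594.11; lead counsel retains $313,823.50 − $81,594.11 = $232,229.39.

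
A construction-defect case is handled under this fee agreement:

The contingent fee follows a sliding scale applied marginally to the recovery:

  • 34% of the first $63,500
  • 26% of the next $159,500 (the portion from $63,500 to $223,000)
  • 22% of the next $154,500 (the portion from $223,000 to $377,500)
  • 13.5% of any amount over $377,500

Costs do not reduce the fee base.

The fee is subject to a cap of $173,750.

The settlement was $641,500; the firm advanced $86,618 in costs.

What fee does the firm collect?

Fee base is the gross recovery, $641,500; costs are reimbursed separately.
First $63,500 at 34% = $21,590.00
Next $159,500 at 26% = $41,470.00
Next $154,500 at 22% = $33,990.00
Remaining $264,000 at 13.5% = $35,640.00
Fee: $21,590.00 + $41,470.00 + $33,990.00 + $35,640.00 = $132,690.00
$132,690.00 is under the $173,750 cap.

$132,690.00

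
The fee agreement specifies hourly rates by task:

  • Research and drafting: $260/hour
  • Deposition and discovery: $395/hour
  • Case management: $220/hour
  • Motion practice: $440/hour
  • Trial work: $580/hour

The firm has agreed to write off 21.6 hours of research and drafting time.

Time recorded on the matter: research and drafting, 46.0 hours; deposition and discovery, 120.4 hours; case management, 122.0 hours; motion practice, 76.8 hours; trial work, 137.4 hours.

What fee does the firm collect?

Research and drafting: 46.0 × $260 = $11,960.00
Deposition and discovery: 120.4 × $395 = $47,558.00
Case management: 122.0 × $220 = $26,840.00
Motion practice: 76.8 × $440 = $33,792.00
Trial work: 137.4 × $580 = $79,692.00
Subtotal: $199,842.00
Write-off: 21.6 × $260 = $5,616.00
Total: $199,842.00 − $5,616.00 = $194,226.00

$194,226.00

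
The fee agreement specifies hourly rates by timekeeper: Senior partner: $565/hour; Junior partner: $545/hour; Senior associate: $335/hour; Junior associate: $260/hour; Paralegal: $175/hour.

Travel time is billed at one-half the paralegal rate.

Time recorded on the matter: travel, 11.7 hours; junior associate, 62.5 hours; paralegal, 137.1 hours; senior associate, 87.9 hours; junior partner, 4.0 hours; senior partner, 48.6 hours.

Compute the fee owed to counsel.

Senior partner: 48.6 × $565 = $27,459.00
Junior partner: 4.0 × $545 = $2,180.00
Senior associate: 87.9 × $335 = $29,446.50
Junior associate: 62.5 × $260 = $16,250.00
Paralegal: 137.1 × $175 = $23,992.50
Subtotal: $27,459.00 + $2,180.00 + $29,446.50 + $16,250.00 + $23,992.50 = $99,328.00
Travel: 11.7 × ($175 ÷ 2) = 11.7 × $87.50 = $1,023.75
Total: $99,328.00 + $1,023.75 = $100,351.75

$100,351.75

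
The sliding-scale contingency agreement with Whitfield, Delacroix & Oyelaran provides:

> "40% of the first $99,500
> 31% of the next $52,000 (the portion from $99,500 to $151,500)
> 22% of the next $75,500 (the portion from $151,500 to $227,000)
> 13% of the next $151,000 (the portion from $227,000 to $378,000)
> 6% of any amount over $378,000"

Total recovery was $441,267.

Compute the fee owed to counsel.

$95,956.02

First $99,500 at 40% = $39,800.00
Next $52,000 at 31% = $16,120.00
Next $75,500 at 22% = $16,610.00
Next $151,000 at 13% = $19,630.00
Remaining $63,267 at 6% = $3,796.02
Fee: $39,800.00 + $16,120.00 + $16,610.00 + $19,630.00 + $3,796.02 = $95,956.02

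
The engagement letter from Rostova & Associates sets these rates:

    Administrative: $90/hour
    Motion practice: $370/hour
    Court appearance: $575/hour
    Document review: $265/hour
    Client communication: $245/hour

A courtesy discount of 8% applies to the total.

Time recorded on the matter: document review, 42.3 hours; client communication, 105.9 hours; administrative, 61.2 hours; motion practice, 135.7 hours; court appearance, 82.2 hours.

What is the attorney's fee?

Administrative: 61.2 × $90 = $5,508.00
Motion practice: 135.7 × $370 = $50,209.00
Court appearance: 82.2 × $575 = $47,265.00
Document review: 42.3 × $265 = $11,209.50
Client communication: 105.9 × $245 = $25,945.50
Subtotal: $140,137.00
Less 8% discount: −$11,210.96
Total: $140,137.00 − $11,210.96 = $128,926.04

$128,926.04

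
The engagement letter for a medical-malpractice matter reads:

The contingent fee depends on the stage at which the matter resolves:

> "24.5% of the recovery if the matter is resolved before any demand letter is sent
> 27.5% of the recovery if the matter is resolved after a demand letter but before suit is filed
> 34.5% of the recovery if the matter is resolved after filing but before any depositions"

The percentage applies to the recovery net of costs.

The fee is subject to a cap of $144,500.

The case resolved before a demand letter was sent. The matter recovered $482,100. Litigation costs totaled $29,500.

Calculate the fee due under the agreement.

Fee base (net of costs): $482,100 − $29,500 = $452,600
The matter resolved before a demand letter was sent, so the 24.5% rate applies.
$452,600 × 24.5% = $110,887.00
$110,887.00 is under the $144,500 cap.

$110,887.00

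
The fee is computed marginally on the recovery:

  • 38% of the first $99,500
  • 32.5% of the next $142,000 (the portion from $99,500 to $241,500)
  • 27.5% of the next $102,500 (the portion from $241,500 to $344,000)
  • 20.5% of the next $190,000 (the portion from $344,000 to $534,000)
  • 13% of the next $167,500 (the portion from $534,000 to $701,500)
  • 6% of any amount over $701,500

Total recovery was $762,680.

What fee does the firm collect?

$176,543.30

First $99,500 at 38% = $37,810.00
Next $142,000 at 32.5% = $46,150.00
Next $102,500 at 27.5% = $28,187.50
Next $190,000 at 20.5% = $38,950.00
Next $167,500 at 13% = $21,775.00
Remaining $61,180 at 6% = $3,670.80
Fee: $37,810.00 + $46,150.00 + $28,187.50 + $38,950.00 + $21,775.00 + $3,670.80 = $176,543.30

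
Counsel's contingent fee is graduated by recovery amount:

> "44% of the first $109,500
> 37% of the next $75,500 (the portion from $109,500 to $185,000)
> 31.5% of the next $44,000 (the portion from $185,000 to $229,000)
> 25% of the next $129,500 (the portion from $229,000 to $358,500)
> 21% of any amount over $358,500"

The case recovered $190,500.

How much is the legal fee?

$77,847.50

First $109,500 at 44% = $48,180.00
Next $75,500 at 37% = $27,935.00
Remaining $5,500 at 31.5% = $1,732.50
Fee: $48,180.00 + $27,935.00 + $1,732.50 = $77,847.50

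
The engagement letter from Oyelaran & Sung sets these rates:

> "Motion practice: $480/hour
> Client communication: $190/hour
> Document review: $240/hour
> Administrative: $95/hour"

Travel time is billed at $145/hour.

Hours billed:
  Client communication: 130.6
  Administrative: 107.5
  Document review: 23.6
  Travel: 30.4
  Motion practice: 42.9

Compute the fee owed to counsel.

$65,690.50

Motion practice: 42.9 × $480 = $20,592.00
Client communication: 130.6 × $190 = $24,814.00
Document review: 23.6 × $240 = $5,664.00
Administrative: 107.5 × $95 = $10,212.50
Subtotal: $20,592.00 + $24,814.00 + $5,664.00 + $10,212.50 = $61,282.50
Travel: 30.4 × $145 = $4,408.00
Total: $61,282.50 + $4,408.00 = $65,690.50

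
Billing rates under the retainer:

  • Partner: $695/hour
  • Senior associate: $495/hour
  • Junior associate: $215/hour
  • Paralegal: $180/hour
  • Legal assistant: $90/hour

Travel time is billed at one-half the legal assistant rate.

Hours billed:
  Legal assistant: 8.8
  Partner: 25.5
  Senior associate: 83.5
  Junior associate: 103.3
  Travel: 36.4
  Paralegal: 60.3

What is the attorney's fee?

$94,548.50

Partner: 25.5 × $695 = $17,722.50
Senior associate: 83.5 × $495 = $41,332.50
Junior associate: 103.3 × $215 = $22,209.50
Paralegal: 60.3 × $180 = $10,854.00
Legal assistant: 8.8 × $90 = $792.00
Subtotal: $17,722.50 + $41,332.50 + $22,209.50 + $10,854.00 + $792.00 = $92,910.50
Travel: 36.4 × ($90 ÷ 2) = 36.4 × $45.00 = $1,638.00
Total: $92,910.50 + $1,638.00 = $94,548.50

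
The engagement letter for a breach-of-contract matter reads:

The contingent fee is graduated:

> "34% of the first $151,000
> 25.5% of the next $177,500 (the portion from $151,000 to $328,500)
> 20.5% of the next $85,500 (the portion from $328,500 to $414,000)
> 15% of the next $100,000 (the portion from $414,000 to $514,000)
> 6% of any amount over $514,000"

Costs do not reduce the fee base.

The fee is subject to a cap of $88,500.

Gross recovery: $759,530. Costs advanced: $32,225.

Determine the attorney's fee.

$88,500.00

Fee base is the gross recovery, $759,530; costs are reimbursed separately.
First $151,000 at 34% = $51,340.00
Next $177,500 at 25.5% = $45,262.50
Next $85,500 at 20.5% = $17,527.50
Next $100,000 at 15% = $15,000.00
Remaining $245,530 at 6% = $14,731.80
Fee: $51,340.00 + $45,262.50 + $17,527.50 + $15,000.00 + $14,731.80 = $143,861.80
$143,861.80 exceeds the $88,500 cap, so the fee is capped at $88,500.00.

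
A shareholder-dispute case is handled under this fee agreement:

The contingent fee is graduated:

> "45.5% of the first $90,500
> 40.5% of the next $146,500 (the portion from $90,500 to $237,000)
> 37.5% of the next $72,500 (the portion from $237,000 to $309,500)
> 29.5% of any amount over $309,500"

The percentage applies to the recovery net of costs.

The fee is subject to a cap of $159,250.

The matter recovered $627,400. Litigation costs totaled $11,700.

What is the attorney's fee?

Fee base (net of costs): $627,400 − $11,700 = $615,700
First $90,500 at 45.5% = $41,177.50
Next $146,500 at 40.5% = $59,332.50
Next $72,500 at 37.5% = $27,187.50
Remaining $306,200 at 29.5% = $90,329.00
Fee: $41,177.50 + $59,332.50 + $27,187.50 + $90,329.00 = $218,026.50
$218,026.50 exceeds the $159,250 cap, so the fee is capped at $159,250.00.

$159,250.00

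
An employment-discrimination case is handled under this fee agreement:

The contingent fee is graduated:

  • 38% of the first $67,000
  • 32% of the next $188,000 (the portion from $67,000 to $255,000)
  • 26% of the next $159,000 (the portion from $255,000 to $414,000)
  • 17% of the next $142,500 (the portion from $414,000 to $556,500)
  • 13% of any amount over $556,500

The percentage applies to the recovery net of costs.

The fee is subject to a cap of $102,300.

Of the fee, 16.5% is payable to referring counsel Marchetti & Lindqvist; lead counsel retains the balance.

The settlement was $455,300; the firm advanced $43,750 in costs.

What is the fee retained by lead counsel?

Fee base (net of costs): $455,300 − $43,750 = $411,550
First $67,000 at 38% = $25,460.00
Next $188,000 at 32% = $60,160.00
Remaining $156,550 at 26% = $40,703.00
Fee: $25,460.00 + $60,160.00 + $40,703.00 = $126,323.00
$126,323.00 exceeds the $102,300 cap, so the fee is capped at $102,300.00.
Referral share: 16.5% of $102,300.00 = $16,879.50; lead counsel retains $102,300.00 − $16,879.50 = $85,420.50.

$85,420.50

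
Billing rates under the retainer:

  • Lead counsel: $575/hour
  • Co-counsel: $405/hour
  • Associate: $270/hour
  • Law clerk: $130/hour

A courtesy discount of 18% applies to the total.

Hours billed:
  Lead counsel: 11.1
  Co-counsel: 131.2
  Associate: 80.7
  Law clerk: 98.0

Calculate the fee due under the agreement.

Lead counsel: 11.1 × $575 = $6,382.50
Co-counsel: 131.2 × $405 = $53,136.00
Associate: 80.7 × $270 = $21,789.00
Law clerk: 98.0 × $130 = $12,740.00
Subtotal: $94,047.50
Less 18% discount: −$16,928.55
Total: $94,047.50 − $16,928.55 = $77,118.95

$77,118.95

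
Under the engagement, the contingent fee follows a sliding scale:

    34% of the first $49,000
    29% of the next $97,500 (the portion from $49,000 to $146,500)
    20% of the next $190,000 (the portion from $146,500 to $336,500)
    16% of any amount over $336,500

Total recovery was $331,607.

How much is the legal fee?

First $49,000 at 34% = $16,660.00
Next $97,500 at 29% = $28,275.00
Remaining $185,107 at 20% = $37,021.40
Fee: $16,660.00 + $28,275.00 + $37,021.40 = $81,956.40

$81,956.40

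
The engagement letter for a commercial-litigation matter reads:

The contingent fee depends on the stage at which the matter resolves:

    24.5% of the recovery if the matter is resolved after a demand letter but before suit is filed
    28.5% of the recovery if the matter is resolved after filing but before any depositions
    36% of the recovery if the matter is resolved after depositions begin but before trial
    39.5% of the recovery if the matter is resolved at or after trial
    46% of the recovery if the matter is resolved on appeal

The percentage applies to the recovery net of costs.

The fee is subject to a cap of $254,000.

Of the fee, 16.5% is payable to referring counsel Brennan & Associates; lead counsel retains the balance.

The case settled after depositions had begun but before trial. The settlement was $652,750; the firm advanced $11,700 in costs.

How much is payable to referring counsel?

Fee base (net of costs): $652,750 − $11,700 = $641,050
The matter settled after depositions had begun but before trial, so the 36% rate applies.
$641,050 × 36% = $230,778.00
$230,778.00 is under the $254,000 cap.
Referral share: 16.5% of $230,778.00 = $38,078.37; lead counsel retains $230,778.00 − $38,078.37 = $192,699.63.

$38,078.37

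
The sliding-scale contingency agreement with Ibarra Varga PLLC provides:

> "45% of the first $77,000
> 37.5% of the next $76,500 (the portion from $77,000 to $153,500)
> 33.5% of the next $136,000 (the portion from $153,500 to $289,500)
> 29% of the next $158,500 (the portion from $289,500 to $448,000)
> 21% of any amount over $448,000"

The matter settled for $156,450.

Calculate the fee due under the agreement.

First $77,000 at 45% = $34,650.00
Next $76,500 at 37.5% = $28,687.50
Remaining $2,950 at 33.5% = $988.25
Fee: $34,650.00 + $28,687.50 + $988.25 = $64,325.75

$64,325.75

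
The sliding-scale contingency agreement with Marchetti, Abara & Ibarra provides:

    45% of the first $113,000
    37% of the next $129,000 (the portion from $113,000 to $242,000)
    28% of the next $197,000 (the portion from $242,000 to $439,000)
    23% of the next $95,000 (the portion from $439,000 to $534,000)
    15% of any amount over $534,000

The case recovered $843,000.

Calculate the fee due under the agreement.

$221,940.00

First $113,000 at 45% = $50,850.00
Next $129,000 at 37% = $47,730.00
Next $197,000 at 28% = $55,160.00
Next $95,000 at 23% = $21,850.00
Remaining $309,000 at 15% = $46,350.00
Fee: $50,850.00 + $47,730.00 + $55,160.00 + $21,850.00 + $46,350.00 = $221,940.00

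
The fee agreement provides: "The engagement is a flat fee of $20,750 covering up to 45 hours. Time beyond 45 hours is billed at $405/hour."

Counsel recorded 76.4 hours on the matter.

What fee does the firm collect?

Flat fee: $20,750.00
Excess hours: 76.4 − 45 = 31.4
Overrun: 31.4 × $405 = $12,717.00
Total: $20,750.00 + $12,717.00 = $33,467.00

$33,467.00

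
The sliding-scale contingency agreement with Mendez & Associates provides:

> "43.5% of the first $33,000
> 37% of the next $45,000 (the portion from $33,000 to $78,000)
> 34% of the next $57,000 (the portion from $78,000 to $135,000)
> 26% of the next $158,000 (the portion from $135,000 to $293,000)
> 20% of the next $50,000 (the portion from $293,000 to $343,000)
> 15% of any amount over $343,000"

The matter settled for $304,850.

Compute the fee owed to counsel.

First $33,000 at 43.5% = $14,355.00
Next $45,000 at 37% = $16,650.00
Next $57,000 at 34% = $19,380.00
Next $158,000 at 26% = $41,080.00
Remaining $11,850 at 20% = $2,370.00
Fee: $14,355.00 + $16,650.00 + $19,380.00 + $41,080.00 + $2,370.00 = $93,835.00

$93,835.00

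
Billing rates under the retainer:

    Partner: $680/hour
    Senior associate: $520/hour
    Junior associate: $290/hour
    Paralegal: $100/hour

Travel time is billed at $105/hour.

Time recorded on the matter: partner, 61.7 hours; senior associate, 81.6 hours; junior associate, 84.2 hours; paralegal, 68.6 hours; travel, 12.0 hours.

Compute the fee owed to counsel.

Partner: 61.7 × $680 = $41,956.00
Senior associate: 81.6 × $520 = $42,432.00
Junior associate: 84.2 × $290 = $24,418.00
Paralegal: 68.6 × $100 = $6,860.00
Subtotal: $41,956.00 + $42,432.00 + $24,418.00 + $6,860.00 = $115,666.00
Travel: 12.0 × $105 = $1,260.00
Total: $115,666.00 + $1,260.00 = $116,926.00

$116,926.00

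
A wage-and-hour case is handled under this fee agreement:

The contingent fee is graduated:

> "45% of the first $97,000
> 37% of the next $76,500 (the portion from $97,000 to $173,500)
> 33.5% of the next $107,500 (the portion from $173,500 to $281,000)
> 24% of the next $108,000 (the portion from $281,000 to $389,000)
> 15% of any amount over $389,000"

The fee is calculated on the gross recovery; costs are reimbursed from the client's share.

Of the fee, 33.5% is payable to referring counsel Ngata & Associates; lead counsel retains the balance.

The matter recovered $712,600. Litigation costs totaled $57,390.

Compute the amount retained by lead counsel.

$121,314.29

Fee base is the gross recovery, $712,600; costs are reimbursed separately.
First $97,000 at 45% = $43,650.00
Next $76,500 at 37% = $28,305.00
Next $107,500 at 33.5% = $36,012.50
Next $108,000 at 24% = $25,920.00
Remaining $323,600 at 15% = $48,540.00
Fee: $43,650.00 + $28,305.00 + $36,012.50 + $25,920.00 + $48,540.00 = $182,427.50
Referral share: 33.5% of $182,427.50 = $61,113.21; lead counsel retains $182,427.50 − $61,113.21 = $121,314.29.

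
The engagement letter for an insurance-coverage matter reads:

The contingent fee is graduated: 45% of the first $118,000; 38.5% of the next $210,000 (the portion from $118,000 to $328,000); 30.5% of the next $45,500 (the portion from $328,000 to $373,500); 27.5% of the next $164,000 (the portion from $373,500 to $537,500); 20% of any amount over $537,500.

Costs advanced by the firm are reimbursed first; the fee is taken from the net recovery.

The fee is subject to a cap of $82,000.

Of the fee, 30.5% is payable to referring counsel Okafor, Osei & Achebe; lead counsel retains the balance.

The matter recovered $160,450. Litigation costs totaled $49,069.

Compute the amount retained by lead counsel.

$34,834.41

Fee base (net of costs): $160,450 − $49,069 = $111,381
First $111,381 at 45% = $50,121.45
$50,121.45 is under the $82,000 cap.
Referral share: 30.5% of $50,121.45 = $15,287.04; lead counsel retains $50,121.45 − $15,287.04 = $34,834.41.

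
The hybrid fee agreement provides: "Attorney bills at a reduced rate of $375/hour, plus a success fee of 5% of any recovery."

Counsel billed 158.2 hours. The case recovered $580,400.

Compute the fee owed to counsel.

$88,345.00

Hourly: 158.2 × $375 = $59,325.00
Success fee: 5% of $580,400 = $29,020.00
Total: $59,325.00 + $29,020.00 = $88,345.00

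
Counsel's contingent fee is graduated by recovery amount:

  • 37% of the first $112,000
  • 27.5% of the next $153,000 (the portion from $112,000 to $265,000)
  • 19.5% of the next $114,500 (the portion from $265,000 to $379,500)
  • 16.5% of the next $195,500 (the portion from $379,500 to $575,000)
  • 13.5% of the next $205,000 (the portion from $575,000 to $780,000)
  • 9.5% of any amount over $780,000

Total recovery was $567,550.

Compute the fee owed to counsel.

$136,870.75

First $112,000 at 37% = $41,440.00
Next $153,000 at 27.5% = $42,075.00
Next $114,500 at 19.5% = $22,327.50
Remaining $188,050 at 16.5% = $31,028.25
Fee: $41,440.00 + $42,075.00 + $22,327.50 + $31,028.25 = $136,870.75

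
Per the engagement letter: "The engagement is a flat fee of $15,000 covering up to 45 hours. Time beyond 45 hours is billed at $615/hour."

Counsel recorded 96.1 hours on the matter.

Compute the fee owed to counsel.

Flat fee: $15,000.00
Excess hours: 96.1 − 45 = 51.1
Overrun: 51.1 × $615 = $31,426.50
Total: $15,000.00 + $31,426.50 = $46,426.50

$46,426.50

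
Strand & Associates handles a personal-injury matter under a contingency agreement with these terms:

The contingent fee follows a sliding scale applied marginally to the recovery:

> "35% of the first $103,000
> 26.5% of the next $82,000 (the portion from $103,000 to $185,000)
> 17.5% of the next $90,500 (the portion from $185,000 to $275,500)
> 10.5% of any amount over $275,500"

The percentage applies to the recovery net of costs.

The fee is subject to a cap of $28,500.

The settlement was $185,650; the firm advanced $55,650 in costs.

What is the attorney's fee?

$28,500.00

Fee base (net of costs): $185,650 − $55,650 = $130,000
First $103,000 at 35% = $36,050.00
Remaining $27,000 at 26.5% = $7,155.00
Fee: $36,050.00 + $7,155.00 = $43,205.00
$43,205.00 exceeds the $28,500 cap, so the fee is capped at $28,500.00.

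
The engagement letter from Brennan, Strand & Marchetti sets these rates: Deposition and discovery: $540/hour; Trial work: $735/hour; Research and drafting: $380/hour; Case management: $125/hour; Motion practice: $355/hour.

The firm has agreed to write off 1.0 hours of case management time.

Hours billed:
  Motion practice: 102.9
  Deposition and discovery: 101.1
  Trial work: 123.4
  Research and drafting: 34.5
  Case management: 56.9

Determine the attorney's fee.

$201,920.00

Deposition and discovery: 101.1 × $540 = $54,594.00
Trial work: 123.4 × $735 = $90,699.00
Research and drafting: 34.5 × $380 = $13,110.00
Case management: 56.9 × $125 = $7,112.50
Motion practice: 102.9 × $355 = $36,529.50
Subtotal: $202,045.00
Write-off: 1.0 × $125 = $125.00
Total: $202,045.00 − $125.00 = $201,920.00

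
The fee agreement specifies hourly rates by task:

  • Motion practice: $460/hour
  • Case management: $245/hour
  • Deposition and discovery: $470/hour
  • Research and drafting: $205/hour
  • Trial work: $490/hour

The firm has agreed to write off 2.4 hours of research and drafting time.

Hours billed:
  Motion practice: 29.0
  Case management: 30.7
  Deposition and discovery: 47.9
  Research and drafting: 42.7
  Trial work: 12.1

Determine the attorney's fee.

Motion practice: 29.0 × $460 = $13,340.00
Case management: 30.7 × $245 = $7,521.50
Deposition and discovery: 47.9 × $470 = $22,513.00
Research and drafting: 42.7 × $205 = $8,753.50
Trial work: 12.1 × $490 = $5,929.00
Subtotal: $58,057.00
Write-off: 2.4 × $205 = $492.00
Total: $58,057.00 − $492.00 = $57,565.00

$57,565.00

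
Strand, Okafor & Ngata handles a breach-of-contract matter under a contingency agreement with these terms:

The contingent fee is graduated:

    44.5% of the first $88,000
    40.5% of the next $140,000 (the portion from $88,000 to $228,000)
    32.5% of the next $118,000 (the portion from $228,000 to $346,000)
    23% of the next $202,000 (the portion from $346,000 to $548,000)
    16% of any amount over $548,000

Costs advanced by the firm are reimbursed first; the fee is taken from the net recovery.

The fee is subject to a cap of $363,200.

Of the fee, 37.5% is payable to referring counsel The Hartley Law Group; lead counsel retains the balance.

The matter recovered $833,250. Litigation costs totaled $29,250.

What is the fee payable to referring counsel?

Fee base (net of costs): $833,250 − $29,250 = $804,000
First $88,000 at 44.5% = $39,160.00
Next $140,000 at 40.5% = $56,700.00
Next $118,000 at 32.5% = $38,350.00
Next $202,000 at 23% = $46,460.00
Remaining $256,000 at 16% = $40,960.00
Fee: $39,160.00 + $56,700.00 + $38,350.00 + $46,460.00 + $40,960.00 = $221,630.00
$221,630.00 is under the $363,200 cap.
Referral share: 37.5% of $221,630.00 = $83,111.25; lead counsel retains $221,630.00 − $83,111.25 = $138,518.75.

$83,111.25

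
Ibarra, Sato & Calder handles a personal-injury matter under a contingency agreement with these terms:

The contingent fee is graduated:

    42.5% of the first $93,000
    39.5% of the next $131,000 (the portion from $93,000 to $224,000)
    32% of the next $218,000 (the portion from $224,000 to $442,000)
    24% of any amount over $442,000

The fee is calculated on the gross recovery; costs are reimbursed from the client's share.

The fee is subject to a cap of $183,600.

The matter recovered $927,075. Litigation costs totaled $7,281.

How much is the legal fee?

Fee base is the gross recovery, $927,075; costs are reimbursed separately.
First $93,000 at 42.5% = $39,525.00
Next $131,000 at 39.5% = $51,745.00
Next $218,000 at 32% = $69,760.00
Remaining $485,075 at 24% = $116,418.00
Fee: $39,525.00 + $51,745.00 + $69,760.00 + $116,418.00 = $277,448.00
$277,448.00 exceeds the $183,600 cap, so the fee is capped at $183,600.00.

$183,600.00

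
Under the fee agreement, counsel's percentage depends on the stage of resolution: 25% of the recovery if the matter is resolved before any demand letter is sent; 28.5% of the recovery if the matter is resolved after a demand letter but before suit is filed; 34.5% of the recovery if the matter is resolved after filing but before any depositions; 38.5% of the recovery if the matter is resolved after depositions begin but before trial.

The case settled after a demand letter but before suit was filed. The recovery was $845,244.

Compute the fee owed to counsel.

$240,894.54

The matter settled after a demand letter but before suit was filed, so the 28.5% rate applies.
$845,244 × 28.5% = $240,894.54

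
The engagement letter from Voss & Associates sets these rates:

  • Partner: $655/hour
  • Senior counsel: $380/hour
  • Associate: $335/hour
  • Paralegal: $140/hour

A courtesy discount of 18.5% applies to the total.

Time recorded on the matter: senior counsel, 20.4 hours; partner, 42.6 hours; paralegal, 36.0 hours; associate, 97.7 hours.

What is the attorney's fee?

Partner: 42.6 × $655 = $27,903.00
Senior counsel: 20.4 × $380 = $7,752.00
Associate: 97.7 × $335 = $32,729.50
Paralegal: 36.0 × $140 = $5,040.00
Subtotal: $73,424.50
Less 18.5% discount: −$13,583.53
Total: $73,424.50 − $13,583.53 = $59,840.97

$59,840.97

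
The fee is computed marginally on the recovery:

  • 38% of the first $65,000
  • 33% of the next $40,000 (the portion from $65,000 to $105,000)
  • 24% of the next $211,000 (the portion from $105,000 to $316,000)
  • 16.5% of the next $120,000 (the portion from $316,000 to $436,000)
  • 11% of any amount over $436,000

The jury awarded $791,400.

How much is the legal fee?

First $65,000 at 38% = $24,700.00
Next $40,000 at 33% = $13,200.00
Next $211,000 at 24% = $50,640.00
Next $120,000 at 16.5% = $19,800.00
Remaining $355,400 at 11% = $39,094.00
Fee: $24,700.00 + $13,200.00 + $50,640.00 + $19,800.00 + $39,094.00 = $147,434.00

$147,434.00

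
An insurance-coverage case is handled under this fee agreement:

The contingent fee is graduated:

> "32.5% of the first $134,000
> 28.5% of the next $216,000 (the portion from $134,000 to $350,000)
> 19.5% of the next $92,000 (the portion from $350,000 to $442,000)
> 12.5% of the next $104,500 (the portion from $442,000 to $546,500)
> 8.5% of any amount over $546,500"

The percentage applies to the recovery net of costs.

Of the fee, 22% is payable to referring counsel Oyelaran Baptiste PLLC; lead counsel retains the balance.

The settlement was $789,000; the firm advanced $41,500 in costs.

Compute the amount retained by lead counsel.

Fee base (net of costs): $789,000 − $41,500 = $747,500
First $134,000 at 32.5% = $43,550.00
Next $216,000 at 28.5% = $61,560.00
Next $92,000 at 19.5% = $17,940.00
Next $104,500 at 12.5% = $13,062.50
Remaining $201,000 at 8.5% = $17,085.00
Fee: $43,550.00 + $61,560.00 + $17,940.00 + $13,062.50 + $17,085.00 = $153,197.50
Referral share: 22% of $153,197.50 = $33,703.45; lead counsel retains $153,197.50 − $33,703.45 = $119,494.05.

$119,494.05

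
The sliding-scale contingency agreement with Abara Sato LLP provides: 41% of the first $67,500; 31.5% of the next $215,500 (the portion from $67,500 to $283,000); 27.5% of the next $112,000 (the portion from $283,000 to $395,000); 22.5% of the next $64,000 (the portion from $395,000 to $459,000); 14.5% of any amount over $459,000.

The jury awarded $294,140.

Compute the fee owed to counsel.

First $67,500 at 41% = $27,675.00
Next $215,500 at 31.5% = $67,882.50
Remaining $11,140 at 27.5% = $3,063.50
Fee: $27,675.00 + $67,882.50 + $3,063.50 = $98,621.00

$98,621.00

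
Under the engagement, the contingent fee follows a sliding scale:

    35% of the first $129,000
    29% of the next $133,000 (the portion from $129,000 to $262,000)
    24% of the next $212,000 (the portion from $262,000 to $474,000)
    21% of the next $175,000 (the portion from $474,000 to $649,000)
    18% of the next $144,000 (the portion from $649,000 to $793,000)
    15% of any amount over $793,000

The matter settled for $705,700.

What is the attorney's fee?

First $129,000 at 35% = $45,150.00
Next $133,000 at 29% = $38,570.00
Next $212,000 at 24% = $50,880.00
Next $175,000 at 21% = $36,750.00
Remaining $56,700 at 18% = $10,206.00
Fee: $45,150.00 + $38,570.00 + $50,880.00 + $36,750.00 + $10,206.00 = $181,556.00

$181,556.00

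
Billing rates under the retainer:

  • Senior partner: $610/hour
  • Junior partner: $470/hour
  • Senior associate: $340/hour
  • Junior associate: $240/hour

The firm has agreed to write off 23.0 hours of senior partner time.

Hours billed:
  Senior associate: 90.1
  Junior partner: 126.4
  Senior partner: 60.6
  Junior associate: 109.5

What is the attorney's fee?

Senior partner: 60.6 × $610 = $36,966.00
Junior partner: 126.4 × $470 = $59,408.00
Senior associate: 90.1 × $340 = $30,634.00
Junior associate: 109.5 × $240 = $26,280.00
Subtotal: $153,288.00
Write-off: 23.0 × $610 = $14,030.00
Total: $153,288.00 − $14,030.00 = $139,258.00

$139,258.00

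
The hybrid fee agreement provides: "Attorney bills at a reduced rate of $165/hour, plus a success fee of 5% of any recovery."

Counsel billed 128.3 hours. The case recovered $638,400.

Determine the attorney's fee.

Hourly: 128.3 × $165 = $21,169.50
Success fee: 5% of $638,400 = $31,920.00
Total: $21,169.50 + $31,920.00 = $53,089.50

$53,089.50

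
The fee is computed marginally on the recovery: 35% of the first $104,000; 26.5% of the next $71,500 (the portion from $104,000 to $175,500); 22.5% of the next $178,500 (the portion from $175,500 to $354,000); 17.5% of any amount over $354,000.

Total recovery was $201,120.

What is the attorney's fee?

$61,112.00

First $104,000 at 35% = $36,400.00
Next $71,500 at 26.5% = $18,947.50
Remaining $25,620 at 22.5% = $5,764.50
Fee: $36,400.00 + $18,947.50 + $5,764.50 = $61,112.00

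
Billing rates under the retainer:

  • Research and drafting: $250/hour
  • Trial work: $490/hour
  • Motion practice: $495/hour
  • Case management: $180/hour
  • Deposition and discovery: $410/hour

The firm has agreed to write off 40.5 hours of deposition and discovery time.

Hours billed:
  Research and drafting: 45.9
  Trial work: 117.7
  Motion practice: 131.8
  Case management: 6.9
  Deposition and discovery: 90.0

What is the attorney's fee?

$155,926.00

Research and drafting: 45.9 × $250 = $11,475.00
Trial work: 117.7 × $490 = $57,673.00
Motion practice: 131.8 × $495 = $65,241.00
Case management: 6.9 × $180 = $1,242.00
Deposition and discovery: 90.0 × $410 = $36,900.00
Subtotal: $172,531.00
Write-off: 40.5 × $410 = $16,605.00
Total: $172,531.00 − $16,605.00 = $155,926.00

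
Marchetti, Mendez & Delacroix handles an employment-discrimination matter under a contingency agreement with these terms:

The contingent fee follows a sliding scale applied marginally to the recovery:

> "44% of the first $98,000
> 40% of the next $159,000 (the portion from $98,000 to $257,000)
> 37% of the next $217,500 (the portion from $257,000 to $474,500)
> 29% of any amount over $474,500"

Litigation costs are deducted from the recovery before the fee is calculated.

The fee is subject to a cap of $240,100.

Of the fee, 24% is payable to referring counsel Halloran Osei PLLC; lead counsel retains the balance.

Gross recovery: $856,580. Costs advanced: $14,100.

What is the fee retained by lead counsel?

Fee base (net of costs): $856,580 − $14,100 = $842,480
First $98,000 at 44% = $43,120.00
Next $159,000 at 40% = $63,600.00
Next $217,500 at 37% = $80,475.00
Remaining $367,980 at 29% = $106,714.20
Fee: $43,120.00 + $63,600.00 + $80,475.00 + $106,714.20 = $293,909.20
$293,909.20 exceeds the $240,100 cap, so the fee is capped at $240,100.00.
Referral share: 24% of $240,100.00 = $57,624.00; lead counsel retains $240,100.00 − $57,624.00 = $182,476.00.

$182,476.00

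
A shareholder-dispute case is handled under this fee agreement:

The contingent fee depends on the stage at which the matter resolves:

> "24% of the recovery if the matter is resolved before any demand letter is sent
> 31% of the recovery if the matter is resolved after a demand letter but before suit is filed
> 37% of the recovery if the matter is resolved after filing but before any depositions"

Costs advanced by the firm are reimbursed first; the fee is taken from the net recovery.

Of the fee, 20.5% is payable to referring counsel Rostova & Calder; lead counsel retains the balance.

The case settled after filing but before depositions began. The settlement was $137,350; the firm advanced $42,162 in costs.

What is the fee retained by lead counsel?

$27,999.55

Fee base (net of costs): $137,350 − $42,162 = $95,188
The matter settled after filing but before depositions began, so the 37% rate applies.
$95,188 × 37% = $35,219.56
Referral share: 20.5% of $35,219.56 = $7,220.01; lead counsel retains $35,219.56 − $7,220.01 = $27,999.55.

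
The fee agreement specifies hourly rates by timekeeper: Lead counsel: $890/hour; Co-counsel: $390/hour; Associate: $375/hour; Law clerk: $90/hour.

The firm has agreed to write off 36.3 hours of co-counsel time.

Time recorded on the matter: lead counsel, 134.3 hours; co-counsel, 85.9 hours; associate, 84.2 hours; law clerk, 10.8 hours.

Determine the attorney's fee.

$171,418.00

Lead counsel: 134.3 × $890 = $119,527.00
Co-counsel: 85.9 × $390 = $33,501.00
Associate: 84.2 × $375 = $31,575.00
Law clerk: 10.8 × $90 = $972.00
Subtotal: $185,575.00
Write-off: 36.3 × $390 = $14,157.00
Total: $185,575.00 − $14,157.00 = $171,418.00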